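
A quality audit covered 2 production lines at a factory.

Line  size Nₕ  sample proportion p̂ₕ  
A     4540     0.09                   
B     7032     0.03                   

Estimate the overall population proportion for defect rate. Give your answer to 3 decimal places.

0.054

N = 4540 + 7032 = 11572.
Overall proportion = Σ (Nₕ/N)·p̂ₕ.
Σ Nₕp̂ₕ = 408.6 + 210.96 = 619.56.
619.56 / 11572 = 0.05354... → 0.054.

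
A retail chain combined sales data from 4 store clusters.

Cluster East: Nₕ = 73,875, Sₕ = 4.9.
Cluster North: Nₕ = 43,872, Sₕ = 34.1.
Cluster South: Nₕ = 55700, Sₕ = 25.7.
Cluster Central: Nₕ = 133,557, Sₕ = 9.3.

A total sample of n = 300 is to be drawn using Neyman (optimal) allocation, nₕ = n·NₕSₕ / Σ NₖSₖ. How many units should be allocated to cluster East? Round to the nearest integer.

East: NₕSₕ = 73875·4.9 = 361987.5
North: NₕSₕ = 43872·34.1 = 1496035.2
South: NₕSₕ = 55700·25.7 = 1431490
Central: NₕSₕ = 133557·9.3 = 1242080.1
Σ NₕSₕ = 4531592.8.
n_East = 300·361987.5/4531592.8 = 23.964... → 24.

24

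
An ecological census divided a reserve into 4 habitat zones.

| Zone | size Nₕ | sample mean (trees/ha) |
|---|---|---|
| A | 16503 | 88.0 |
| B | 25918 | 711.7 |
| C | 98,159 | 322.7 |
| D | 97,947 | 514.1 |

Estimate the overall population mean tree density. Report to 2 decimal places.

N = 238527; weights Wₕ = Nₕ/N = (0.0692, 0.1087, 0.4115, 0.4106).
x̄_st = Σ Wₕ·x̄ₕ = 0.0692·88.0 + 0.1087·711.7 + 0.4115·322.7 + 0.4106·514.1 ≈ 427.3251...
→ 427.33.

427.33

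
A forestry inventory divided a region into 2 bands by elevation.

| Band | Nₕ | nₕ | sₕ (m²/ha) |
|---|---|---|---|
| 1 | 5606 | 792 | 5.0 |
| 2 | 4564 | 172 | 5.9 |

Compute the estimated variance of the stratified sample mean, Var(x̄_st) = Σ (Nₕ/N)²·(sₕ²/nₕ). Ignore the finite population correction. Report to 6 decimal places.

0.050350

N = 10170; Wₕ = Nₕ/N.
band 1: (5606/10170)²·5.0²/792 = 0.009591336
band 2: (4564/10170)²·5.9²/172 = 0.040759133
Sum = 0.050350469 → 0.050350.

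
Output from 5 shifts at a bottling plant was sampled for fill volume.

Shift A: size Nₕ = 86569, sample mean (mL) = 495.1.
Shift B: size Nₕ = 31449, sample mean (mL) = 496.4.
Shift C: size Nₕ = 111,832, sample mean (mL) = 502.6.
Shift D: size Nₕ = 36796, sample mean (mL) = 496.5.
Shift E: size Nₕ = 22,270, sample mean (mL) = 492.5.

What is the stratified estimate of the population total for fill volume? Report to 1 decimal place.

143915547.7

Population total = Σ Nₕ·x̄ₕ (each stratum's size times its mean).
86569·495.1 + 31449·496.4 + 111832·502.6 + 36796·496.5 + 22270·492.5 = 42860311.9 + 15611283.6 + 56206763.2 + 18269214 + 10967975 = 143915547.7.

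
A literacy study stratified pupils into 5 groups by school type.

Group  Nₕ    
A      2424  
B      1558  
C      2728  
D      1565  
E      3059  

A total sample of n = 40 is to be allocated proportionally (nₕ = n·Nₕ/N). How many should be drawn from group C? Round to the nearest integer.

10

N = 2424 + 1558 + 2728 + 1565 + 3059 = 11334.
n_C = 40·2728/11334 = 9.628... → 10.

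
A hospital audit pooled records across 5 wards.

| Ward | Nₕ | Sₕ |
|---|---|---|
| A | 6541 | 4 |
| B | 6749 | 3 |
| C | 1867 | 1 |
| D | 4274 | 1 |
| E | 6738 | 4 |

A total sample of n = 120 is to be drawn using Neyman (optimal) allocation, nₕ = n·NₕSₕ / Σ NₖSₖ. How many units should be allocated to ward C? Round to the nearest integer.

3

Σ NₕSₕ = 6541·4 + 6749·3 + 1867·1 + 4274·1 + 6738·4 = 79504.
Share for C: 1867/79504 = 0.02348.
n_C = 120 × 0.02348 = 2.818... → 3.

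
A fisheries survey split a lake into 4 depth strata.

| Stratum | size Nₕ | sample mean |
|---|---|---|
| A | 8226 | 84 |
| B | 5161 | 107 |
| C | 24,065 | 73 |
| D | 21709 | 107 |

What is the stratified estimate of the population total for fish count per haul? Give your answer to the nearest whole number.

5322819

Estimate total by summing Nₕ·x̄ₕ over strata.
8226·84 + 5161·107 + 24065·73 + 21709·107 = 690984 + 552227 + 1756745 + 2322863 = 5322819.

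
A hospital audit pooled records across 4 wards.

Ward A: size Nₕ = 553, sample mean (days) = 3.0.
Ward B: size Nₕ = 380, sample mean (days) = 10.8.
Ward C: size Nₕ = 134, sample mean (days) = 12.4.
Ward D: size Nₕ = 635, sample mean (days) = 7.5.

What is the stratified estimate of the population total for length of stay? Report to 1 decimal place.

Estimate total by summing Nₕ·x̄ₕ over strata.
553·3.0 + 380·10.8 + 134·12.4 + 635·7.5 = 1659 + 4104 + 1661.6 + 4762.5 = 12187.1.

12187.1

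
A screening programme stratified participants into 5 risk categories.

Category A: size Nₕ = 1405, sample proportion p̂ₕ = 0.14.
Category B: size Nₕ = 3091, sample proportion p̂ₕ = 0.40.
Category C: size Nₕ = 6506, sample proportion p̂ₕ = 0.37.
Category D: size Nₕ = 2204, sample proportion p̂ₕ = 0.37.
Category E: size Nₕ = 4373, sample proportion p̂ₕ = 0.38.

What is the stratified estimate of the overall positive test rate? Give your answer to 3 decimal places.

0.359

N = 1405 + 3091 + 6506 + 2204 + 4373 = 17579.
Overall proportion = Σ (Nₕ/N)·p̂ₕ.
Σ Nₕp̂ₕ = 196.7 + 1236.4 + 2407.22 + 815.48 + 1661.74 = 6317.54.
6317.54 / 17579 = 0.35938... → 0.359.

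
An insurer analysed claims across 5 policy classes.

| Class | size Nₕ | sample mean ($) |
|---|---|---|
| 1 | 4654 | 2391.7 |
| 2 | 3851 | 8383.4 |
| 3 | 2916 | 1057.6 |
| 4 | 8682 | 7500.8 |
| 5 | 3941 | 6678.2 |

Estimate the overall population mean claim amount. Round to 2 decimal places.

N = 4654 + 3851 + 2916 + 8682 + 3941 = 24044.
The stratified mean weights each stratum mean by its population share Nₕ/N.
Σ Nₕx̄ₕ = 4654·2391.7 + 3851·8383.4 + 2916·1057.6 + 8682·7500.8 + 3941·6678.2 = 11130971.8 + 32284473.4 + 3083961.6 + 65121945.6 + 26318786.2 = 137940138.6.
Divide by N: 137940138.6 / 24044 = 5736.9880... → 5736.99.

5736.99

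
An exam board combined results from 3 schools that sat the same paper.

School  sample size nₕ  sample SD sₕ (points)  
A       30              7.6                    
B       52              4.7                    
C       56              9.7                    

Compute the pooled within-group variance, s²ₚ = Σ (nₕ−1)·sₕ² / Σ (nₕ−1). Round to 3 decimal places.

59.086

A: (30−1)·7.6² = 29·57.76 = 1675.04
B: (52−1)·4.7² = 51·22.09 = 1126.59
C: (56−1)·9.7² = 55·94.09 = 5174.95
Numerator = 7976.58; denominator = Σ(nₕ−1) = 135.
s²ₚ = 7976.58/135 = 59.08578... → 59.086.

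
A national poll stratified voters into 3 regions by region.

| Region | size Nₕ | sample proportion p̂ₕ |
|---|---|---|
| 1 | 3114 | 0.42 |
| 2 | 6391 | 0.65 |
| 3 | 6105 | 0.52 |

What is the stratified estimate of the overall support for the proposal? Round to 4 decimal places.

Wₕ = Nₕ/N with N = 15610: 0.1995, 0.4094, 0.3911.
p̂_st = 0.1995·0.42 + 0.4094·0.65 + 0.3911·0.52 ≈ 0.553275... → 0.5533.

0.5533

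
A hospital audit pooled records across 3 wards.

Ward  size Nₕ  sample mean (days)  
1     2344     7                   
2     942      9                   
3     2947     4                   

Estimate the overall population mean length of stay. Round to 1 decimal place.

5.9

N = 6233; weights Wₕ = Nₕ/N = (0.3761, 0.1511, 0.4728).
x̄_st = Σ Wₕ·x̄ₕ = 0.3761·7 + 0.1511·9 + 0.4728·4 ≈ 5.884...
→ 5.9.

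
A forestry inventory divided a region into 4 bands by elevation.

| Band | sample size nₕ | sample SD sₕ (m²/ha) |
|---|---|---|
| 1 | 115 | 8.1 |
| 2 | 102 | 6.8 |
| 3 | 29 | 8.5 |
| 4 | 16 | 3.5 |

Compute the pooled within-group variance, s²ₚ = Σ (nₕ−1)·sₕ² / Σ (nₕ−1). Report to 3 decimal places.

55.645

1: (115−1)·8.1² = 114·65.61 = 7479.54
2: (102−1)·6.8² = 101·46.24 = 4670.24
3: (29−1)·8.5² = 28·72.25 = 2023
4: (16−1)·3.5² = 15·12.25 = 183.75
Numerator = 14356.53; denominator = Σ(nₕ−1) = 258.
s²ₚ = 14356.53/258 = 55.64547... → 55.645.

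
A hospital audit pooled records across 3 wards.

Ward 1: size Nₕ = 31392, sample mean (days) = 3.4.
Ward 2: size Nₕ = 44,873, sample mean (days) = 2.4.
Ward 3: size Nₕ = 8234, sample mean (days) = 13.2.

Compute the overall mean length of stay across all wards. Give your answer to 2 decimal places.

3.82

x̄_st = (Σ Nₕx̄ₕ) / (Σ Nₕ) = (31392·3.4 + 44873·2.4 + 8234·13.2) / 84499
= 323116.8 / 84499 = 3.8239... → 3.82.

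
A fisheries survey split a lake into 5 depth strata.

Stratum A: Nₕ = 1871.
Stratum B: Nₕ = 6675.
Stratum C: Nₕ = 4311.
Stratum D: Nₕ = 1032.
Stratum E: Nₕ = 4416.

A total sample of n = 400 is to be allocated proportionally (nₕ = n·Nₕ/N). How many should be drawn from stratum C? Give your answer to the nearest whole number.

94

Share of stratum C = 4311/18305 = 0.23551.
Allocate 400 × 0.23551 = 94.204... → 94.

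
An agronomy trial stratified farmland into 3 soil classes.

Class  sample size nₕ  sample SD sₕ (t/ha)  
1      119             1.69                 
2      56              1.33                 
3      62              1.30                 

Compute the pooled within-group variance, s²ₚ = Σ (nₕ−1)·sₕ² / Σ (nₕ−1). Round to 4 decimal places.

Degrees of freedom: 118 + 55 + 61 = 234.
Σ(nₕ−1)sₕ² = 118·2.8561 + 55·1.7689 + 61·1.69 = 537.3993.
s²ₚ = 537.3993 / 234 = 2.296578... → 2.2966.

2.2966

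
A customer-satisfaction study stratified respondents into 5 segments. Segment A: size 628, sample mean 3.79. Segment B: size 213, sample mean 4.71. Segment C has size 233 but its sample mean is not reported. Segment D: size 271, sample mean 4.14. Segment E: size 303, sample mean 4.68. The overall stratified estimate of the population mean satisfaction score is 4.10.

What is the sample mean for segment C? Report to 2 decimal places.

3.58

N = 628 + 213 + 233 + 271 + 303 = 1648.
Overall total = μ·N = 4.10·1648 = 6756.8.
Subtract the known strata: 628·3.79 + 213·4.71 + 271·4.14 + 303·4.68 = 5923.33.
Remaining total for segment C: 6756.8 − 5923.33 = 833.47.
Divide by its size: 833.47 / 233 = 3.5771... → 3.58.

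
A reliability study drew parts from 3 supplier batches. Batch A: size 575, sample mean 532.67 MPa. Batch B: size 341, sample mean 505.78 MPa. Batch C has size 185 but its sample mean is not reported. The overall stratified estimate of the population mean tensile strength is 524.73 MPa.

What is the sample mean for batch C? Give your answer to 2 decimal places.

534.98

Σ Nₕx̄ₕ = N·μ, so 185·x̄_C = 1101·524.73 − (575·532.67 + 341·505.78).
= 577727.73 − 478756.23 = 98971.5.
x̄_C = 98971.5 / 185 = 534.9811... → 534.98.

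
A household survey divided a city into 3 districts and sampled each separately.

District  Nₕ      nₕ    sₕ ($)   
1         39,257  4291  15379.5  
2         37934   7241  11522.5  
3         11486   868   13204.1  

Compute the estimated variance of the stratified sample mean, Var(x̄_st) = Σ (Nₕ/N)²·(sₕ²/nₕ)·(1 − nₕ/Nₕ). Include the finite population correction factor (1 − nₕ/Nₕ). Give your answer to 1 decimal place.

N = 88677; Wₕ = Nₕ/N.
district 1: (39257/88677)²·15379.5²/4291·(1 − 4291/39257) = 9622.0364
district 2: (37934/88677)²·11522.5²/7241·(1 − 7241/37934) = 2714.8190
district 3: (11486/88677)²·13204.1²/868·(1 − 868/11486) = 3115.2107
Sum = 15452.0661 → 15452.1.

15452.1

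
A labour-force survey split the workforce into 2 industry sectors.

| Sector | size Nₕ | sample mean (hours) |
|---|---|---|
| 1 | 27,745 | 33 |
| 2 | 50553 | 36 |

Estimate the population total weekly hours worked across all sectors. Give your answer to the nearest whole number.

2735493

1: 27745·33 = 915585
2: 50553·36 = 1819908
τ̂ = Σ Nₕx̄ₕ = 2735493.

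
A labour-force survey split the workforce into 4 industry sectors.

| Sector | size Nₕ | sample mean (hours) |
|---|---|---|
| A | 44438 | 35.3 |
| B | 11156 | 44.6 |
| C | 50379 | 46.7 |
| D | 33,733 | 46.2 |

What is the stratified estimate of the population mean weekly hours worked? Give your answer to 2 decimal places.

42.79

x̄_st = (Σ Nₕx̄ₕ) / (Σ Nₕ) = (44438·35.3 + 11156·44.6 + 50379·46.7 + 33733·46.2) / 139706
= 5977382.9 / 139706 = 42.7854... → 42.79.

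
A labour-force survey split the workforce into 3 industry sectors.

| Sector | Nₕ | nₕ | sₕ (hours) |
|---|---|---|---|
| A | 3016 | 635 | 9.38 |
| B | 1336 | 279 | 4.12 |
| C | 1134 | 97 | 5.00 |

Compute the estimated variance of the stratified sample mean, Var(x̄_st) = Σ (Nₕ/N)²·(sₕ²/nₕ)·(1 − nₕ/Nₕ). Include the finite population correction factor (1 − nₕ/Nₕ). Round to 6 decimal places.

N = 5486. Term for each stratum: Wₕ²sₕ²/nₕ·(1−nₕ/Nₕ).
Var(x̄_st) = 0.033060626 + 0.002854697 + 0.010070441 = 0.045985764 → 0.045986.

0.045986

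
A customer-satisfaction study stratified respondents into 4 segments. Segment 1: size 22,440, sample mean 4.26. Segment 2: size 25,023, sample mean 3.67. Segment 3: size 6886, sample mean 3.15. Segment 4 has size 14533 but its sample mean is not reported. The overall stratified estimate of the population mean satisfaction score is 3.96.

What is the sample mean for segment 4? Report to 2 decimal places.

4.38

Σ Nₕx̄ₕ = N·μ, so 14533·x̄_4 = 68882·3.96 − (22440·4.26 + 25023·3.67 + 6886·3.15).
= 272772.72 − 209119.71 = 63653.01.
x̄_4 = 63653.01 / 14533 = 4.3799... → 4.38.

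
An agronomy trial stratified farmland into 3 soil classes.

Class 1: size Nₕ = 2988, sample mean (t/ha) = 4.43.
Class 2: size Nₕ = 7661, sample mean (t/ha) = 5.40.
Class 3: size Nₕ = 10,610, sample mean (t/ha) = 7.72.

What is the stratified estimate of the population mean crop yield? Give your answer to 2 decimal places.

x̄_st = (Σ Nₕx̄ₕ) / (Σ Nₕ) = (2988·4.43 + 7661·5.40 + 10610·7.72) / 21259
= 136515.44 / 21259 = 6.4215... → 6.42.

6.42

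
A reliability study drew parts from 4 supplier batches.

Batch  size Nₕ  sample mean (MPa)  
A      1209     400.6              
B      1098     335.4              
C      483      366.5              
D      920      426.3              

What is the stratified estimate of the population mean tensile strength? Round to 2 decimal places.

N = 3710; weights Wₕ = Nₕ/N = (0.3259, 0.2960, 0.1302, 0.2480).
x̄_st = Σ Wₕ·x̄ₕ = 0.3259·400.6 + 0.2960·335.4 + 0.1302·366.5 + 0.2480·426.3 ≈ 383.2372...
→ 383.24.

383.24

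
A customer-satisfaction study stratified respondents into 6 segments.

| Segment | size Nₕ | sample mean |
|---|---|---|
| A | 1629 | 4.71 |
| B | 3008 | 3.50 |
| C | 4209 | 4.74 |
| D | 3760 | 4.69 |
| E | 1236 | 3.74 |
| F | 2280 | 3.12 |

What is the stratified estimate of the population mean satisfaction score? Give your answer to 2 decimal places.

x̄_st = (Σ Nₕx̄ₕ) / (Σ Nₕ) = (1629·4.71 + 3008·3.50 + 4209·4.74 + 3760·4.69 + 1236·3.74 + 2280·3.12) / 16122
= 67521.89 / 16122 = 4.1882... → 4.19.

4.19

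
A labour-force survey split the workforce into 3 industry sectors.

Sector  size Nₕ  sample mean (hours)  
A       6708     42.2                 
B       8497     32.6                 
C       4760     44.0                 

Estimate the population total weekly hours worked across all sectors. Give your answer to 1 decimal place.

A: 6708·42.2 = 283077.6
B: 8497·32.6 = 277002.2
C: 4760·44.0 = 209440
τ̂ = Σ Nₕx̄ₕ = 769519.8.

769519.8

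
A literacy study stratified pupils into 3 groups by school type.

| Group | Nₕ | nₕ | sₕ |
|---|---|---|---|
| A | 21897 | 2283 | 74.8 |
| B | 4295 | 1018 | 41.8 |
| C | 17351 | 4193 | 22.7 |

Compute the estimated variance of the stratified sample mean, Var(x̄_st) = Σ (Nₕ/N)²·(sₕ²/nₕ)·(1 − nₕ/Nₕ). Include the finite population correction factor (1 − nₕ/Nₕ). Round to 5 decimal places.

0.58269

N = 43543. Term for each stratum: Wₕ²sₕ²/nₕ·(1−nₕ/Nₕ).
Var(x̄_st) = 0.55515132 + 0.01274112 + 0.01479805 = 0.58269050 → 0.58269.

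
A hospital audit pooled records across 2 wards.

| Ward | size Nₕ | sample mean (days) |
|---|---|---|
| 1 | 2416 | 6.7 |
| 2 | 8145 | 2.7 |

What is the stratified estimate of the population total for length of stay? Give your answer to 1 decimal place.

Estimate total by summing Nₕ·x̄ₕ over strata.
2416·6.7 + 8145·2.7 = 16187.2 + 21991.5 = 38178.7.

38178.7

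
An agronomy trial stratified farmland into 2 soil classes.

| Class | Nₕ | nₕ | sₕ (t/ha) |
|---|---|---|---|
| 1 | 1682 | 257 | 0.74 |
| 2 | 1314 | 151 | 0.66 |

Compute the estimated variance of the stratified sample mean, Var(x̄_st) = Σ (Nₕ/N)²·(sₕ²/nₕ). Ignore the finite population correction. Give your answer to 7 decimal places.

N = 2996; Wₕ = Nₕ/N.
class 1: (1682/2996)²·0.74²/257 = 0.0006715814
class 2: (1314/2996)²·0.66²/151 = 0.0005549042
Sum = 0.0012264857 → 0.0012265.

0.0012265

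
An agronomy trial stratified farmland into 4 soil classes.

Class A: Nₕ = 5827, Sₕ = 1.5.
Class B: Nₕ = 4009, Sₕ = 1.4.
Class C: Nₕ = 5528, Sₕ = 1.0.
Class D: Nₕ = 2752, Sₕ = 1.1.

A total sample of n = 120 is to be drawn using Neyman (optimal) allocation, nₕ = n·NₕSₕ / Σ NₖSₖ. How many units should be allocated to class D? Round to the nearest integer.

16

Σ NₕSₕ = 5827·1.5 + 4009·1.4 + 5528·1.0 + 2752·1.1 = 22908.3.
Share for D: 3027.2/22908.3 = 0.13214.
n_D = 120 × 0.13214 = 15.857... → 16.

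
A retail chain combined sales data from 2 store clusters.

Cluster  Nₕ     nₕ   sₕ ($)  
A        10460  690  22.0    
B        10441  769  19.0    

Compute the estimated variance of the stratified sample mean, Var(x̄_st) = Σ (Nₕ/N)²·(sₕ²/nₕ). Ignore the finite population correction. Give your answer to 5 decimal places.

0.29283

N = 20901. Term for each stratum: Wₕ²sₕ²/nₕ.
Var(x̄_st) = 0.17568129 + 0.11714693 = 0.29282822 → 0.29283.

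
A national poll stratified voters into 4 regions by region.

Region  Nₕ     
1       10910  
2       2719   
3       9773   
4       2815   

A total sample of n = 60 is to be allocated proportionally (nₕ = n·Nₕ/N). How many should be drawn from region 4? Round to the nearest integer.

6

N = 10910 + 2719 + 9773 + 2815 = 26217.
n_4 = 60·2815/26217 = 6.442... → 6.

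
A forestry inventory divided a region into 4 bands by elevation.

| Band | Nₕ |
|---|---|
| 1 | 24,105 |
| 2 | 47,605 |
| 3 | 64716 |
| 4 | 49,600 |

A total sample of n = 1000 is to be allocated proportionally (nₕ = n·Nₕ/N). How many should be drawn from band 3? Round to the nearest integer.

Share of band 3 = 64716/186026 = 0.34789.
Allocate 1000 × 0.34789 = 347.887... → 348.

348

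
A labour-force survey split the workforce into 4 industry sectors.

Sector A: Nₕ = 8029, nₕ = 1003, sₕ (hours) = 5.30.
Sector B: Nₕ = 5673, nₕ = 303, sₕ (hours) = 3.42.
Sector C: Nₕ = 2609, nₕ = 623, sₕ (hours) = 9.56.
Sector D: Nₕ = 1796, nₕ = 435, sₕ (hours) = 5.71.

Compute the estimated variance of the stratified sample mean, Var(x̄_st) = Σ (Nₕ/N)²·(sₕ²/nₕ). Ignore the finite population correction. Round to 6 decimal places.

N = 18107; Wₕ = Nₕ/N.
sector A: (8029/18107)²·5.30²/1003 = 0.005506564
sector B: (5673/18107)²·3.42²/303 = 0.003789153
sector C: (2609/18107)²·9.56²/623 = 0.003045670
sector D: (1796/18107)²·5.71²/435 = 0.000737399
Sum = 0.013078787 → 0.013079.

0.013079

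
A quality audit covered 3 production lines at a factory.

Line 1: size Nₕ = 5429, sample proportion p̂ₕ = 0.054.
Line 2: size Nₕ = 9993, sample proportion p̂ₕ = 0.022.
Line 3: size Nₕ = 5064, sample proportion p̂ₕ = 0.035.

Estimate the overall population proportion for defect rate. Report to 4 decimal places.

N = 5429 + 9993 + 5064 = 20486.
Overall proportion = Σ (Nₕ/N)·p̂ₕ.
Σ Nₕp̂ₕ = 293.166 + 219.846 + 177.24 = 690.252.
690.252 / 20486 = 0.033694... → 0.0337.

0.0337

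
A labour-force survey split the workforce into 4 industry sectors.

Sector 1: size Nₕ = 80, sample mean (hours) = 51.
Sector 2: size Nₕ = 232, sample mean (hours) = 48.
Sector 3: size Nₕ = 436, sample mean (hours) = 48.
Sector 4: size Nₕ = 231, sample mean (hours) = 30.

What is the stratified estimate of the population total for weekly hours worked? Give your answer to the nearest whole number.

Population total = Σ Nₕ·x̄ₕ (each stratum's size times its mean).
80·51 + 232·48 + 436·48 + 231·30 = 4080 + 11136 + 20928 + 6930 = 43074.

43074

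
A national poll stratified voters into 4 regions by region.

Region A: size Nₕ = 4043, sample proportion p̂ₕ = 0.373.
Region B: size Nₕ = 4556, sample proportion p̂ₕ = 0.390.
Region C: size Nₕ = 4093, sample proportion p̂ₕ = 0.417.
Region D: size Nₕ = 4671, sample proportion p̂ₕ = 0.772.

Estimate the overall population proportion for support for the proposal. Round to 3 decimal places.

Wₕ = Nₕ/N with N = 17363: 0.2329, 0.2624, 0.2357, 0.2690.
p̂_st = 0.2329·0.373 + 0.2624·0.390 + 0.2357·0.417 + 0.2690·0.772 ≈ 0.49517... → 0.495.

0.495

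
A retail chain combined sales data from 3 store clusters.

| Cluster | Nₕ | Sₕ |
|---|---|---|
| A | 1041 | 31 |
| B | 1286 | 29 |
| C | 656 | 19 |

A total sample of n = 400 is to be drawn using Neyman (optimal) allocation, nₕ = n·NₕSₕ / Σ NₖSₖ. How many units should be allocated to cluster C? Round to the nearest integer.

A: NₕSₕ = 1041·31 = 32271
B: NₕSₕ = 1286·29 = 37294
C: NₕSₕ = 656·19 = 12464
Σ NₕSₕ = 82029.
n_C = 400·12464/82029 = 60.779... → 61.

61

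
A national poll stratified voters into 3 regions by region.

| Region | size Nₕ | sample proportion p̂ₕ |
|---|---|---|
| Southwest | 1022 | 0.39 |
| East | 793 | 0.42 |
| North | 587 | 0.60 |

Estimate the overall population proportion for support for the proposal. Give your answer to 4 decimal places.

0.4512

Wₕ = Nₕ/N with N = 2402: 0.4255, 0.3301, 0.2444.
p̂_st = 0.4255·0.39 + 0.3301·0.42 + 0.2444·0.60 ≈ 0.451224... → 0.4512.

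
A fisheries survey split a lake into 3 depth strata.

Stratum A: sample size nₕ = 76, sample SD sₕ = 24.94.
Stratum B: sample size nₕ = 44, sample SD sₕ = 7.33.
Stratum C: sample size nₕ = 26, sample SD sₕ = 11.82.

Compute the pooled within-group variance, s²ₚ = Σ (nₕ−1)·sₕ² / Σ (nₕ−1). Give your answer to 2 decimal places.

366.81

A: (76−1)·24.94² = 75·622.0036 = 46650.27
B: (44−1)·7.33² = 43·53.7289 = 2310.3427
C: (26−1)·11.82² = 25·139.7124 = 3492.81
Numerator = 52453.4227; denominator = Σ(nₕ−1) = 143.
s²ₚ = 52453.4227/143 = 366.8072... → 366.81.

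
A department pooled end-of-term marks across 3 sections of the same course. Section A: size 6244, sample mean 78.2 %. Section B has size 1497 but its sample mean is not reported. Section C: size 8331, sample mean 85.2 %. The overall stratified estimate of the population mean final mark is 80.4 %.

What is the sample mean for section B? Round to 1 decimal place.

N = 6244 + 1497 + 8331 = 16072.
Overall total = μ·N = 80.4·16072 = 1292188.8.
Subtract the known strata: 6244·78.2 + 8331·85.2 = 1198082.
Remaining total for section B: 1292188.8 − 1198082 = 94106.8.
Divide by its size: 94106.8 / 1497 = 62.864... → 62.9.

62.9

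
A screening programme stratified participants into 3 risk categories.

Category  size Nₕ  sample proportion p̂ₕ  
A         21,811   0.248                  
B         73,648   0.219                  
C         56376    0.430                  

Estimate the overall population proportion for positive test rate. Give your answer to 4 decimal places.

Wₕ = Nₕ/N with N = 151835: 0.1436, 0.4851, 0.3713.
p̂_st = 0.1436·0.248 + 0.4851·0.219 + 0.3713·0.430 ≈ 0.301510... → 0.3015.

0.3015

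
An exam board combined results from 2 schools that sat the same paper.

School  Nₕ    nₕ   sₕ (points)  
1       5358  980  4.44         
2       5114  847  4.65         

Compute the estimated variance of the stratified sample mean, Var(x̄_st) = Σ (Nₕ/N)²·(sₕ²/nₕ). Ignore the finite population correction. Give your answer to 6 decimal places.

N = 10472. Term for each stratum: Wₕ²sₕ²/nₕ.
Var(x̄_st) = 0.005266063 + 0.006088141 = 0.011354203 → 0.011354.

0.011354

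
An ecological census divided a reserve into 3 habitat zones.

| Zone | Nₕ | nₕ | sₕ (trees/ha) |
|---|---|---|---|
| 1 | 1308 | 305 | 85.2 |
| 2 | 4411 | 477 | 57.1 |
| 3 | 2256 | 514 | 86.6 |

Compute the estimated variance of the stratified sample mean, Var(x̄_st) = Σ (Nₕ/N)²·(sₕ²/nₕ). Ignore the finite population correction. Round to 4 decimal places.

3.8989

N = 7975. Term for each stratum: Wₕ²sₕ²/nₕ.
Var(x̄_st) = 0.6402262 + 2.0910604 + 1.1675876 = 3.8988742 → 3.8989.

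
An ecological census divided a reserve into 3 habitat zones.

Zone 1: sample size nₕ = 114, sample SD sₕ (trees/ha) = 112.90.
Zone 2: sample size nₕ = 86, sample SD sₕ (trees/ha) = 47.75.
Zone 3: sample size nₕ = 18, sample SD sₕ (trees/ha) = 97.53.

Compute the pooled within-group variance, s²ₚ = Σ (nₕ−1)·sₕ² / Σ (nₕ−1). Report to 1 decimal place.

8352.8

1: (114−1)·112.90² = 113·12746.41 = 1440344.33
2: (86−1)·47.75² = 85·2280.0625 = 193805.3125
3: (18−1)·97.53² = 17·9512.1009 = 161705.7153
Numerator = 1795855.3578; denominator = Σ(nₕ−1) = 215.
s²ₚ = 1795855.3578/215 = 8352.816... → 8352.8.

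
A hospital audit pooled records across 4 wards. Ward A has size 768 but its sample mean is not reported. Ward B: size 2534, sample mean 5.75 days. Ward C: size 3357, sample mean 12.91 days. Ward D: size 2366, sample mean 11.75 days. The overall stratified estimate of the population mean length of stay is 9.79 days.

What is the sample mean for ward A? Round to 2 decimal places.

3.44

Σ Nₕx̄ₕ = N·μ, so 768·x̄_A = 9025·9.79 − (2534·5.75 + 3357·12.91 + 2366·11.75).
= 88354.75 − 85709.87 = 2644.88.
x̄_A = 2644.88 / 768 = 3.4439... → 3.44.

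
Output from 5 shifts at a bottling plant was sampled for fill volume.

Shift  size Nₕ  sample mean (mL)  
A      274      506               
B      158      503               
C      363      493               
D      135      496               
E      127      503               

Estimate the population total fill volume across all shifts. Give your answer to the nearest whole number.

Estimate total by summing Nₕ·x̄ₕ over strata.
274·506 + 158·503 + 363·493 + 135·496 + 127·503 = 138644 + 79474 + 178959 + 66960 + 63881 = 527918.

527918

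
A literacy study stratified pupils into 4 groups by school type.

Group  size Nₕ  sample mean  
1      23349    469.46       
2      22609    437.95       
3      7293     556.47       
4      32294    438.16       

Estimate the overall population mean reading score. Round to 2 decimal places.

x̄_st = (Σ Nₕx̄ₕ) / (Σ Nₕ) = (23349·469.46 + 22609·437.95 + 7293·556.47 + 32294·438.16) / 85545
= 39071307.84 / 85545 = 456.7340... → 456.73.

456.73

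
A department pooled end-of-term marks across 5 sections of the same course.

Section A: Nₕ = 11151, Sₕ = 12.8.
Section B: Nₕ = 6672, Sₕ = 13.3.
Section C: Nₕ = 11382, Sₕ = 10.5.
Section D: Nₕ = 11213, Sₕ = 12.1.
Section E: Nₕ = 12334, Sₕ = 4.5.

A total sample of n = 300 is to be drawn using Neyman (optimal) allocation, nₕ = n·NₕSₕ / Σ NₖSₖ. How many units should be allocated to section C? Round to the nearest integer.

66

A: NₕSₕ = 11151·12.8 = 142732.8
B: NₕSₕ = 6672·13.3 = 88737.6
C: NₕSₕ = 11382·10.5 = 119511
D: NₕSₕ = 11213·12.1 = 135677.3
E: NₕSₕ = 12334·4.5 = 55503
Σ NₕSₕ = 542161.7.
n_C = 300·119511/542161.7 = 66.130... → 66.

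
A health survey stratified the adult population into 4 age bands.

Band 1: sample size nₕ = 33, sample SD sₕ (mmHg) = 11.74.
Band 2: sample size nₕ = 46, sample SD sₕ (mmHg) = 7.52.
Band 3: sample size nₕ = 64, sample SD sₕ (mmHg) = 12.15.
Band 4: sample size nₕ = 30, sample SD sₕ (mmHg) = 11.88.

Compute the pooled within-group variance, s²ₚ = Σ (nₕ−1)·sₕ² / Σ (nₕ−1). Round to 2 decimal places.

120.40

Degrees of freedom: 32 + 45 + 63 + 29 = 169.
Σ(nₕ−1)sₕ² = 32·137.8276 + 45·56.5504 + 63·147.6225 + 29·141.1344 = 20348.3663.
s²ₚ = 20348.3663 / 169 = 120.4045... → 120.40.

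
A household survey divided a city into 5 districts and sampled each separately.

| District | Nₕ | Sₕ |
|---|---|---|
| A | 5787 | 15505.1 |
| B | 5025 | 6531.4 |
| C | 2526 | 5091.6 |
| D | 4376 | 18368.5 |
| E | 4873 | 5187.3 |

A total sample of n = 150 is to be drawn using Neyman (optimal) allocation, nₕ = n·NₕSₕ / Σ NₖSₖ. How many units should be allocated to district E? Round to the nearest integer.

A: NₕSₕ = 5787·15505.1 = 89728013.7
B: NₕSₕ = 5025·6531.4 = 32820285
C: NₕSₕ = 2526·5091.6 = 12861381.6
D: NₕSₕ = 4376·18368.5 = 80380556
E: NₕSₕ = 4873·5187.3 = 25277712.9
Σ NₕSₕ = 241067949.2.
n_E = 150·25277712.9/241067949.2 = 15.729... → 16.

16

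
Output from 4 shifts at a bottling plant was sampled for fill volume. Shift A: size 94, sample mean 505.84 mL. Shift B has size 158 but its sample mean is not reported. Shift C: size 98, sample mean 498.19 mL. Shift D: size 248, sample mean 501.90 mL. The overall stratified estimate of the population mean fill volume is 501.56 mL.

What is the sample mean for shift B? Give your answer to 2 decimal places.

500.57

N = 94 + 158 + 98 + 248 = 598.
Overall total = μ·N = 501.56·598 = 299932.88.
Subtract the known strata: 94·505.84 + 98·498.19 + 248·501.90 = 220842.78.
Remaining total for shift B: 299932.88 − 220842.78 = 79090.1.
Divide by its size: 79090.1 / 158 = 500.5703... → 500.57.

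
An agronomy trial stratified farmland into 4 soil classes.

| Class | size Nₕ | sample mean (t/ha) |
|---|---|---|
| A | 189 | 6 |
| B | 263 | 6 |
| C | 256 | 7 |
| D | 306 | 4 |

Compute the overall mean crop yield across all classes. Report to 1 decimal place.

x̄_st = (Σ Nₕx̄ₕ) / (Σ Nₕ) = (189·6 + 263·6 + 256·7 + 306·4) / 1014
= 5728 / 1014 = 5.649... → 5.6.

5.6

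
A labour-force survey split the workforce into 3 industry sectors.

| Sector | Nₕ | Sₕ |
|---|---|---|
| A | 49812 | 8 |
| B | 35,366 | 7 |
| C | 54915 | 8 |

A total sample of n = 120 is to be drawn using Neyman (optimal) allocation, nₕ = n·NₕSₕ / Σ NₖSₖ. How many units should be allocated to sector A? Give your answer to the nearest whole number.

44

A: NₕSₕ = 49812·8 = 398496
B: NₕSₕ = 35366·7 = 247562
C: NₕSₕ = 54915·8 = 439320
Σ NₕSₕ = 1085378.
n_A = 120·398496/1085378 = 44.058... → 44.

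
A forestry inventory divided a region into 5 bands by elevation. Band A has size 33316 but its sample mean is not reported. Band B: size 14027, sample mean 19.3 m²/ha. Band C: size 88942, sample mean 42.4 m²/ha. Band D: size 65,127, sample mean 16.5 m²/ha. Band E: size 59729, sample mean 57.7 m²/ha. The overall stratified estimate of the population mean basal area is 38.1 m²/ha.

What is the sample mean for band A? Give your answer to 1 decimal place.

41.6

N = 33316 + 14027 + 88942 + 65127 + 59729 = 261141.
Overall total = μ·N = 38.1·261141 = 9949472.1.
Subtract the known strata: 14027·19.3 + 88942·42.4 + 65127·16.5 + 59729·57.7 = 8562820.7.
Remaining total for band A: 9949472.1 − 8562820.7 = 1386651.4.
Divide by its size: 1386651.4 / 33316 = 41.621... → 41.6.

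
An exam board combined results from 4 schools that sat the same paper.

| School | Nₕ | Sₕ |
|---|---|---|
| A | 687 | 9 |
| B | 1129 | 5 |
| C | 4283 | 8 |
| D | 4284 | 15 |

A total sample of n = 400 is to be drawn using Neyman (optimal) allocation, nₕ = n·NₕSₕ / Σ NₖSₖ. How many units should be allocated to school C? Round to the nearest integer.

A: NₕSₕ = 687·9 = 6183
B: NₕSₕ = 1129·5 = 5645
C: NₕSₕ = 4283·8 = 34264
D: NₕSₕ = 4284·15 = 64260
Σ NₕSₕ = 110352.
n_C = 400·34264/110352 = 124.199... → 124.

124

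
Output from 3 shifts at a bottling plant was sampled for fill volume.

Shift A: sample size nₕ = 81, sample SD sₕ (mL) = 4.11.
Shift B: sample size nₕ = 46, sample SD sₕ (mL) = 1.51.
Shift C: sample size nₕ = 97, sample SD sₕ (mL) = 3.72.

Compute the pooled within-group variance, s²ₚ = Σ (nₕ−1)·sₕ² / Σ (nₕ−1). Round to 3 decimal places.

A: (81−1)·4.11² = 80·16.8921 = 1351.368
B: (46−1)·1.51² = 45·2.2801 = 102.6045
C: (97−1)·3.72² = 96·13.8384 = 1328.4864
Numerator = 2782.4589; denominator = Σ(nₕ−1) = 221.
s²ₚ = 2782.4589/221 = 12.59031... → 12.590.

12.590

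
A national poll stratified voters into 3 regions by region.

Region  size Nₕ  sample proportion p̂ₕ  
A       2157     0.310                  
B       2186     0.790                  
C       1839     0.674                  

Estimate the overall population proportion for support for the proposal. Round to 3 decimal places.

N = 2157 + 2186 + 1839 = 6182.
Overall proportion = Σ (Nₕ/N)·p̂ₕ.
Σ Nₕp̂ₕ = 668.67 + 1726.94 + 1239.486 = 3635.096.
3635.096 / 6182 = 0.58801... → 0.588.

0.588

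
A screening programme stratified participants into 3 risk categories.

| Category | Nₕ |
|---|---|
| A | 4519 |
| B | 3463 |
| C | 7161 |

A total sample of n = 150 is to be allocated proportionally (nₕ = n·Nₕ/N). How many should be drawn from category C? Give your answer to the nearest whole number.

71

Share of category C = 7161/15143 = 0.47289.
Allocate 150 × 0.47289 = 70.934... → 71.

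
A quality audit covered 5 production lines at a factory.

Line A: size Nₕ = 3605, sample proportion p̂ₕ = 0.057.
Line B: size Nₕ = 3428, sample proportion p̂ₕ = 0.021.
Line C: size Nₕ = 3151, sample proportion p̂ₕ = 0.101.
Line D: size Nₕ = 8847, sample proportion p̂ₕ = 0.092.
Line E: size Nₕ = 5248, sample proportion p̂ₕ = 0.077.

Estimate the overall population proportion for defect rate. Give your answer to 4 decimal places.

N = 3605 + 3428 + 3151 + 8847 + 5248 = 24279.
Overall proportion = Σ (Nₕ/N)·p̂ₕ.
Σ Nₕp̂ₕ = 205.485 + 71.988 + 318.251 + 813.924 + 404.096 = 1813.744.
1813.744 / 24279 = 0.074704... → 0.0747.

0.0747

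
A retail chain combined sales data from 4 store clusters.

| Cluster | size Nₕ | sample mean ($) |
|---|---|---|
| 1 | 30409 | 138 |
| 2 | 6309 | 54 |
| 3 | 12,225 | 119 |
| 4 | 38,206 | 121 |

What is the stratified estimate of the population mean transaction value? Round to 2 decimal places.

121.80

N = 87149; weights Wₕ = Nₕ/N = (0.3489, 0.0724, 0.1403, 0.4384).
x̄_st = Σ Wₕ·x̄ₕ = 0.3489·138 + 0.0724·54 + 0.1403·119 + 0.4384·121 ≈ 121.8009...
→ 121.80.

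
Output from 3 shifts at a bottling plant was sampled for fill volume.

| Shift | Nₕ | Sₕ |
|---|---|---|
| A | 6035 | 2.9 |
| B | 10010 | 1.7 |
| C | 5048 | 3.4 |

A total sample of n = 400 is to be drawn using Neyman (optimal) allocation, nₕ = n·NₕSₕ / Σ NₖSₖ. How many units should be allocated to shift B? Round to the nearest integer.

132

Σ NₕSₕ = 6035·2.9 + 10010·1.7 + 5048·3.4 = 51681.7.
Share for B: 17017/51681.7 = 0.32927.
n_B = 400 × 0.32927 = 131.706... → 132.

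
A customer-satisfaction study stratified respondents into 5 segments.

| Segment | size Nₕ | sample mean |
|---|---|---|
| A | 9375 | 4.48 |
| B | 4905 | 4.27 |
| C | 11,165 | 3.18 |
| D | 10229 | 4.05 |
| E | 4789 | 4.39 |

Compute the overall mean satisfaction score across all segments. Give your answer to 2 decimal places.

3.98

N = 40463; weights Wₕ = Nₕ/N = (0.2317, 0.1212, 0.2759, 0.2528, 0.1184).
x̄_st = Σ Wₕ·x̄ₕ = 0.2317·4.48 + 0.1212·4.27 + 0.2759·3.18 + 0.2528·4.05 + 0.1184·4.39 ≈ 3.9765...
→ 3.98.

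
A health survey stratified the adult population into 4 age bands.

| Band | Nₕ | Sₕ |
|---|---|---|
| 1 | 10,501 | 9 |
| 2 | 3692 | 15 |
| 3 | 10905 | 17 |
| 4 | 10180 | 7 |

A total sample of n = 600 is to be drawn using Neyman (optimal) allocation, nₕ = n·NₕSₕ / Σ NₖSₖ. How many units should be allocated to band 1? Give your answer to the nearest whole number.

1: NₕSₕ = 10501·9 = 94509
2: NₕSₕ = 3692·15 = 55380
3: NₕSₕ = 10905·17 = 185385
4: NₕSₕ = 10180·7 = 71260
Σ NₕSₕ = 406534.
n_1 = 600·94509/406534 = 139.485... → 139.

139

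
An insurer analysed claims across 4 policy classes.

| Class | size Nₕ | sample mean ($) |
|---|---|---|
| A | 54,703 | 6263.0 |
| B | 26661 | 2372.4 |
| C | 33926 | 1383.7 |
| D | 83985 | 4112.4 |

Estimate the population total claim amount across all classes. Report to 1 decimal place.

Population total = Σ Nₕ·x̄ₕ (each stratum's size times its mean).
54703·6263.0 + 26661·2372.4 + 33926·1383.7 + 83985·4112.4 = 342604889 + 63250556.4 + 46943406.2 + 345379914 = 798178765.6.

798178765.6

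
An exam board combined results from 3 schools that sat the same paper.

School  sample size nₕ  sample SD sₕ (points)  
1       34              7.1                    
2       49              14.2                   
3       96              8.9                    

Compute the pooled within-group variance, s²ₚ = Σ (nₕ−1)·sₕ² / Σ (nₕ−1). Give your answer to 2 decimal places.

Degrees of freedom: 33 + 48 + 95 = 176.
Σ(nₕ−1)sₕ² = 33·50.41 + 48·201.64 + 95·79.21 = 18867.2.
s²ₚ = 18867.2 / 176 = 107.2 → 107.20.

107.20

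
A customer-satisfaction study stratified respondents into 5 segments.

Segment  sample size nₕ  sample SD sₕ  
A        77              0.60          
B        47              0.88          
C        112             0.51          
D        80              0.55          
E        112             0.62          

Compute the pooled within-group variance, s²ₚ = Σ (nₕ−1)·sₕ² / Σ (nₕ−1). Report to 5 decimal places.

Degrees of freedom: 76 + 46 + 111 + 79 + 111 = 423.
Σ(nₕ−1)sₕ² = 76·0.36 + 46·0.7744 + 111·0.2601 + 79·0.3025 + 111·0.3844 = 158.4194.
s²ₚ = 158.4194 / 423 = 0.3745139... → 0.37451.

0.37451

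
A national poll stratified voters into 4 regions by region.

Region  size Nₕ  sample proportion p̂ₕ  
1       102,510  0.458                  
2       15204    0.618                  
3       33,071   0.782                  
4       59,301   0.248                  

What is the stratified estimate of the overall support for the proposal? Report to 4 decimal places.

0.4613

Wₕ = Nₕ/N with N = 210086: 0.4879, 0.0724, 0.1574, 0.2823.
p̂_st = 0.4879·0.458 + 0.0724·0.618 + 0.1574·0.782 + 0.2823·0.248 ≈ 0.461305... → 0.4613.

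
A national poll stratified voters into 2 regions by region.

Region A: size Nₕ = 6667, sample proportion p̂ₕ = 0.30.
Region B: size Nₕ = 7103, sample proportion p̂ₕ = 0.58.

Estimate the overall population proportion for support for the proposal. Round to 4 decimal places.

0.4444

N = 6667 + 7103 = 13770.
Overall proportion = Σ (Nₕ/N)·p̂ₕ.
Σ Nₕp̂ₕ = 2000.1 + 4119.74 = 6119.84.
6119.84 / 13770 = 0.444433... → 0.4444.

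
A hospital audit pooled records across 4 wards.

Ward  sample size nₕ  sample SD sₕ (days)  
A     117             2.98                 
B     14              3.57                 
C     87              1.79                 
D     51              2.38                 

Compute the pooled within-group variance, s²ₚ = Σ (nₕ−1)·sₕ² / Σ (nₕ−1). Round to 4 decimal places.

Degrees of freedom: 116 + 13 + 86 + 50 = 265.
Σ(nₕ−1)sₕ² = 116·8.8804 + 13·12.7449 + 86·3.2041 + 50·5.6644 = 1754.5827.
s²ₚ = 1754.5827 / 265 = 6.621067... → 6.6211.

6.6211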